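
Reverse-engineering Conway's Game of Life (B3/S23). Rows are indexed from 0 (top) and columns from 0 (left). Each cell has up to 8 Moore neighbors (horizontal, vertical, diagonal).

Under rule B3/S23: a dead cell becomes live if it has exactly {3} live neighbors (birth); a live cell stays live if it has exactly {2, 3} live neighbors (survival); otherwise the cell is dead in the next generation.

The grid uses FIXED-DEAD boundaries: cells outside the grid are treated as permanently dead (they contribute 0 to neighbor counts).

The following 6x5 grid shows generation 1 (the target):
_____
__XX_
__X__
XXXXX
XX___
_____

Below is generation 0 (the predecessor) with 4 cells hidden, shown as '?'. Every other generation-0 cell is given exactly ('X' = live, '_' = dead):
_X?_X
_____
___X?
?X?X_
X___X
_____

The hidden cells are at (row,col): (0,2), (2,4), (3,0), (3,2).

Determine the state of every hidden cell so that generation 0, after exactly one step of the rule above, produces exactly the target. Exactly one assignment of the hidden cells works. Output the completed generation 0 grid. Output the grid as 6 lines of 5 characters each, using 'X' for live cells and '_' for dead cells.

Hidden generation-0 cells (in order): (0,2), (2,4), (3,0), (3,2).
A hidden cell only influences target cells in its own 3x3 neighborhood. Try each of the 2^4 = 16 assignments, step the completed generation 0 forward once under B3/S23, and compare with the target:
  (0,2)=_ (2,4)=_ (3,0)=_ (3,2)=_ -> step gives (1,2)='_' but target has 'X' -> reject
  (0,2)=_ (2,4)=_ (3,0)=_ (3,2)=X -> step gives (1,2)='_' but target has 'X' -> reject
  (0,2)=_ (2,4)=_ (3,0)=X (3,2)=_ -> step gives (1,2)='_' but target has 'X' -> reject
  (0,2)=_ (2,4)=_ (3,0)=X (3,2)=X -> step gives (1,2)='_' but target has 'X' -> reject
  (0,2)=_ (2,4)=X (3,0)=_ (3,2)=_ -> step gives (1,2)='_' but target has 'X' -> reject
  (0,2)=_ (2,4)=X (3,0)=_ (3,2)=X -> step gives (1,2)='_' but target has 'X' -> reject
  (0,2)=_ (2,4)=X (3,0)=X (3,2)=_ -> step gives (1,2)='_' but target has 'X' -> reject
  (0,2)=_ (2,4)=X (3,0)=X (3,2)=X -> step gives (1,2)='_' but target has 'X' -> reject
  (0,2)=X (2,4)=_ (3,0)=_ (3,2)=_ -> step gives (3,0)='_' but target has 'X' -> reject
  (0,2)=X (2,4)=_ (3,0)=_ (3,2)=X -> step gives (2,2)='_' but target has 'X' -> reject
  (0,2)=X (2,4)=_ (3,0)=X (3,2)=_ -> step reproduces the target at every cell -> ACCEPT
  (0,2)=X (2,4)=_ (3,0)=X (3,2)=X -> step gives (2,1)='X' but target has '_' -> reject
  (0,2)=X (2,4)=X (3,0)=_ (3,2)=_ -> step gives (1,3)='_' but target has 'X' -> reject
  (0,2)=X (2,4)=X (3,0)=_ (3,2)=X -> step gives (1,3)='_' but target has 'X' -> reject
  (0,2)=X (2,4)=X (3,0)=X (3,2)=_ -> step gives (1,3)='_' but target has 'X' -> reject
  (0,2)=X (2,4)=X (3,0)=X (3,2)=X -> step gives (1,3)='_' but target has 'X' -> reject
Unique solution: (0,2)=live, (2,4)=dead, (3,0)=live, (3,2)=dead.
Check: live-neighbor counts of every cell in the completed generation 0:
11120
12332
22312
22323
23221
11011
Applying B3/S23 to generation 0 with these counts gives:
_____
__XX_
__X__
XXXXX
XX___
_____
which matches the target exactly.

Answer: _XX_X
_____
___X_
XX_X_
X___X
_____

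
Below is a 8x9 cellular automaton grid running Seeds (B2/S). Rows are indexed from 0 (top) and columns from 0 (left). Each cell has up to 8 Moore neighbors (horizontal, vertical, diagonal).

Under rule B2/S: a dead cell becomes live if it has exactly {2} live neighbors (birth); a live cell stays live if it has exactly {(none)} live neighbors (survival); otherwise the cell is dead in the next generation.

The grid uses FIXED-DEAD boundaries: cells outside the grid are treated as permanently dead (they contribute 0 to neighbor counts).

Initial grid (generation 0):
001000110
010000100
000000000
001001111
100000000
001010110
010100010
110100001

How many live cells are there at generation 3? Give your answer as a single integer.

Simulating step by step:
Generation 0 (given above): 22 live cells
Generation 1: 16 live cells
010001000
001001000
011000001
010000000
001010000
100001001
000001000
000010010
Generation 2: 20 live cells
001010100
100110100
100100000
100000000
100101000
010100100
000000011
000001100
Generation 3: 14 live cells
010000010
000000010
001001000
001100000
000000100
100001001
001010000
000000001
Population at generation 3: 14

Answer: 14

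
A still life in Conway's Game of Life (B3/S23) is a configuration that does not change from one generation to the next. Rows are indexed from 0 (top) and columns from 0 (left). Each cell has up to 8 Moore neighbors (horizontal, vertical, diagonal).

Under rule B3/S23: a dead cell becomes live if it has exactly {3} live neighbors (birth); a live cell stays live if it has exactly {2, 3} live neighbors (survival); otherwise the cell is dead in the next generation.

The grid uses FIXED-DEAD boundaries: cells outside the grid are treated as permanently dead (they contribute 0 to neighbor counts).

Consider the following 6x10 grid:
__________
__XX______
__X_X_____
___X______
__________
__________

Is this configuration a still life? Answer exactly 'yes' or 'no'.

Compute generation 1 and compare to generation 0 (given above):
Generation 1:
__________
__XX______
__X_X_____
___X______
__________
__________
The grids are IDENTICAL -> still life.

Answer: yes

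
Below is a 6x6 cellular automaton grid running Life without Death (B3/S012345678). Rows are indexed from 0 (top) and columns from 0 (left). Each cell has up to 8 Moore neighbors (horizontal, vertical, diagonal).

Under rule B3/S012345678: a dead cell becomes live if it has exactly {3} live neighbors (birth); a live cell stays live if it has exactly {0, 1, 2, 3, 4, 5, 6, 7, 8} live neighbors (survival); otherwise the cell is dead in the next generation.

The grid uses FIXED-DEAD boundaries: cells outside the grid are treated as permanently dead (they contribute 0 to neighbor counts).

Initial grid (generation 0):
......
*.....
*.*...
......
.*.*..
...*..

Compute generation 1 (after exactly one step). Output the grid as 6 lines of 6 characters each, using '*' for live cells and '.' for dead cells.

Answer: ......
**....
***...
.**...
.***..
..**..

Derivation:
Simulating step by step:
Generation 0 (given above): 6 live cells
Generation 1: 12 live cells
(generation 1 grid is the final answer)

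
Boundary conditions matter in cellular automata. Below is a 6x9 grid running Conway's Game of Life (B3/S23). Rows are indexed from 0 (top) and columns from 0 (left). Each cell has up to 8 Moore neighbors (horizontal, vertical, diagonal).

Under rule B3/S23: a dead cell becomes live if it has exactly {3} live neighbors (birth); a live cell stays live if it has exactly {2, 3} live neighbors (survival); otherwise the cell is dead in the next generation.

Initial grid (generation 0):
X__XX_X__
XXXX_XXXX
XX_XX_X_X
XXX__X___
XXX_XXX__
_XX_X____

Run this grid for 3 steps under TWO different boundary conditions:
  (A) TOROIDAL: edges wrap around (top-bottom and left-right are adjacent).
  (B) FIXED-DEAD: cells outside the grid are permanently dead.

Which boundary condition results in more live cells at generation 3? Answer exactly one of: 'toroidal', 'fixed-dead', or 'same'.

Under TOROIDAL boundary, generation 3:
_________
_________
_________
______X__
_____X_X_
_____X_X_
Population = 5

Under FIXED-DEAD boundary, generation 3:
_________
_______XX
______XXX
______XXX
______X__
_________
Population = 9

Comparison: toroidal=5, fixed-dead=9 -> fixed-dead

Answer: fixed-dead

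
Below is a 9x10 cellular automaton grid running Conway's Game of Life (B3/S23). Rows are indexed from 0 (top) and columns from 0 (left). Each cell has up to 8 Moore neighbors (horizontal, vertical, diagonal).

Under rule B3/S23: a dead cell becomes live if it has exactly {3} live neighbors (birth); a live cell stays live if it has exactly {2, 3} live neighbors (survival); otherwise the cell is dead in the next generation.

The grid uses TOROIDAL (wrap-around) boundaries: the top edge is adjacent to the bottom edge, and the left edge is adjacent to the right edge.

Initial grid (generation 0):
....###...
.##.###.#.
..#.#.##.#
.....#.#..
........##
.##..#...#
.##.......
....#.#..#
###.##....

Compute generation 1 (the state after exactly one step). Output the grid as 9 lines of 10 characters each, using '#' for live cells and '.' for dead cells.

Simulating step by step:
Generation 0 (given above): 32 live cells
Generation 1: 26 live cells
(generation 1 grid is the final answer)

Answer: #......#..
.##.....#.
.##.#.....
.....#.#.#
#.....#.##
.##.....##
.###.#....
....#.....
##........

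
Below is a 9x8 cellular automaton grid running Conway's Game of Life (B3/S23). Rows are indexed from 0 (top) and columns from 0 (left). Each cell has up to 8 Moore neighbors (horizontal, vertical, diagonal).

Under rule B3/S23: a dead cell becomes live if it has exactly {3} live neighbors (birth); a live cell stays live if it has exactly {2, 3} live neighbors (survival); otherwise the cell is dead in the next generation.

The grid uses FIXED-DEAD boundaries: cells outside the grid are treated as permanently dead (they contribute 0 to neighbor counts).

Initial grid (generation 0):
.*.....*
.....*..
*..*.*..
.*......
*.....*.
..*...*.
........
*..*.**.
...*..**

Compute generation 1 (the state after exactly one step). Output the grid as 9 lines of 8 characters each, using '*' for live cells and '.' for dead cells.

Answer: ........
....*.*.
....*...
**......
.*......
........
.....**.
....****
....****

Derivation:
Simulating step by step:
Generation 0 (given above): 18 live cells
Generation 1: 16 live cells
(generation 1 grid is the final answer)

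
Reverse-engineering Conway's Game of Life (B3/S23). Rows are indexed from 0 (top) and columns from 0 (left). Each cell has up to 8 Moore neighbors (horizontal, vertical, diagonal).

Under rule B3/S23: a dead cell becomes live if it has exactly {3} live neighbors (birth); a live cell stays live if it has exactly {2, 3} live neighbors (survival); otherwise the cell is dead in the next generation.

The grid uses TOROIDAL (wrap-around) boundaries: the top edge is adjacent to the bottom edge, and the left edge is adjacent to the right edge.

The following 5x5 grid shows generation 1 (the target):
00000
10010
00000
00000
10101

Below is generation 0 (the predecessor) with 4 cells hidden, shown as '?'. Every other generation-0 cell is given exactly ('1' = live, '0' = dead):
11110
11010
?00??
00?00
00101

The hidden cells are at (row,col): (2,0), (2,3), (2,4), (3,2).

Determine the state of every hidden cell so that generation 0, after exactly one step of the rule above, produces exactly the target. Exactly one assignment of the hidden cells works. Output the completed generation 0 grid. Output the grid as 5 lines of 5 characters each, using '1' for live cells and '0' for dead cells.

Hidden generation-0 cells (in order): (2,0), (2,3), (2,4), (3,2).
A hidden cell only influences target cells in its own 3x3 neighborhood. Try each of the 2^4 = 16 assignments, step the completed generation 0 forward once under B3/S23, and compare with the target:
  (2,0)=0 (2,3)=0 (2,4)=0 (3,2)=0 -> step reproduces the target at every cell -> ACCEPT
  (2,0)=0 (2,3)=0 (2,4)=0 (3,2)=1 -> step gives (2,1)='1' but target has '0' -> reject
  (2,0)=0 (2,3)=0 (2,4)=1 (3,2)=0 -> step gives (1,0)='0' but target has '1' -> reject
  (2,0)=0 (2,3)=0 (2,4)=1 (3,2)=1 -> step gives (1,0)='0' but target has '1' -> reject
  (2,0)=0 (2,3)=1 (2,4)=0 (3,2)=0 -> step gives (2,2)='1' but target has '0' -> reject
  (2,0)=0 (2,3)=1 (2,4)=0 (3,2)=1 -> step gives (2,1)='1' but target has '0' -> reject
  (2,0)=0 (2,3)=1 (2,4)=1 (3,2)=0 -> step gives (1,0)='0' but target has '1' -> reject
  (2,0)=0 (2,3)=1 (2,4)=1 (3,2)=1 -> step gives (1,0)='0' but target has '1' -> reject
  (2,0)=1 (2,3)=0 (2,4)=0 (3,2)=0 -> step gives (1,0)='0' but target has '1' -> reject
  (2,0)=1 (2,3)=0 (2,4)=0 (3,2)=1 -> step gives (1,0)='0' but target has '1' -> reject
  (2,0)=1 (2,3)=0 (2,4)=1 (3,2)=0 -> step gives (1,0)='0' but target has '1' -> reject
  (2,0)=1 (2,3)=0 (2,4)=1 (3,2)=1 -> step gives (1,0)='0' but target has '1' -> reject
  (2,0)=1 (2,3)=1 (2,4)=0 (3,2)=0 -> step gives (1,0)='0' but target has '1' -> reject
  (2,0)=1 (2,3)=1 (2,4)=0 (3,2)=1 -> step gives (1,0)='0' but target has '1' -> reject
  (2,0)=1 (2,3)=1 (2,4)=1 (3,2)=0 -> step gives (1,0)='0' but target has '1' -> reject
  (2,0)=1 (2,3)=1 (2,4)=1 (3,2)=1 -> step gives (1,0)='0' but target has '1' -> reject
Unique solution: (2,0)=dead, (2,3)=dead, (2,4)=dead, (3,2)=dead.
Check: live-neighbor counts of every cell in the completed generation 0:
45545
34524
22212
11121
34342
Applying B3/S23 to generation 0 with these counts gives:
00000
10010
00000
00000
10101
which matches the target exactly.

Answer: 11110
11010
00000
00000
00101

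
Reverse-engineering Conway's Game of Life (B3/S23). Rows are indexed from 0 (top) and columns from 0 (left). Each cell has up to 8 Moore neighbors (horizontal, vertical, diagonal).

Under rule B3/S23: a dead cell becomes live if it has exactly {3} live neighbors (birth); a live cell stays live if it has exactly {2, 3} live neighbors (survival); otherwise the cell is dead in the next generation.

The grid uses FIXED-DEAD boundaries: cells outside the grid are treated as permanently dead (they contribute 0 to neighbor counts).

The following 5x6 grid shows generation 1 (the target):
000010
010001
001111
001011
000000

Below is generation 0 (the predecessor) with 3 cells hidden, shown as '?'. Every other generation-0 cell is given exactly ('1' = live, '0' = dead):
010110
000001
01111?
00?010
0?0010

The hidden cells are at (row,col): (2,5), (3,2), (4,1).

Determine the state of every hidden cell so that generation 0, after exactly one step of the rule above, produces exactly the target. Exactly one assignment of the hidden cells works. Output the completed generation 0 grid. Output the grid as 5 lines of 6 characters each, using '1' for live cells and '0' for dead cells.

Answer: 010110
000001
011110
000010
000010

Derivation:
Hidden generation-0 cells (in order): (2,5), (3,2), (4,1).
A hidden cell only influences target cells in its own 3x3 neighborhood. Try each of the 2^3 = 8 assignments, step the completed generation 0 forward once under B3/S23, and compare with the target:
  (2,5)=0 (3,2)=0 (4,1)=0 -> step reproduces the target at every cell -> ACCEPT
  (2,5)=0 (3,2)=0 (4,1)=1 -> step gives (3,1)='1' but target has '0' -> reject
  (2,5)=0 (3,2)=1 (4,1)=0 -> step gives (2,1)='1' but target has '0' -> reject
  (2,5)=0 (3,2)=1 (4,1)=1 -> step gives (2,1)='1' but target has '0' -> reject
  (2,5)=1 (3,2)=0 (4,1)=0 -> step gives (2,4)='0' but target has '1' -> reject
  (2,5)=1 (3,2)=0 (4,1)=1 -> step gives (2,4)='0' but target has '1' -> reject
  (2,5)=1 (3,2)=1 (4,1)=0 -> step gives (2,1)='1' but target has '0' -> reject
  (2,5)=1 (3,2)=1 (4,1)=1 -> step gives (2,1)='1' but target has '0' -> reject
Unique solution: (2,5)=dead, (3,2)=dead, (4,1)=dead.
Check: live-neighbor counts of every cell in the completed generation 0:
102122
235552
112333
123533
000212
Applying B3/S23 to generation 0 with these counts gives:
000010
010001
001111
001011
000000
which matches the target exactly.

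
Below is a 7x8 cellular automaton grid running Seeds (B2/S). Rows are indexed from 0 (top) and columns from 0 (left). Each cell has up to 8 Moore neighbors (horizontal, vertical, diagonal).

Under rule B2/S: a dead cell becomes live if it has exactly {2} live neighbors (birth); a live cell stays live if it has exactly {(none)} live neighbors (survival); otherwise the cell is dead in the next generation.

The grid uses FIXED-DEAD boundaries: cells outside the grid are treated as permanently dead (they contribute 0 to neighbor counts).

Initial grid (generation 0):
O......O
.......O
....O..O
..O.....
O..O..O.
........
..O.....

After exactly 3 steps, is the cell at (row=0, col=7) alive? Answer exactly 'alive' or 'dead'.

Simulating step by step:
Generation 0 (given above): 10 live cells
Generation 1: 13 live cells
......O.
........
...O..O.
.O..OOOO
.OO.....
.OOO....
........
Generation 2: 9 live cells
........
.....OOO
..O.....
O.......
.......O
O.......
.O.O....
Generation 3: 12 live cells
.....O.O
........
.O...O.O
.O......
OO......
.OO.....
O.O.....

Cell (0,7) at generation 3: 1 -> alive

Answer: alive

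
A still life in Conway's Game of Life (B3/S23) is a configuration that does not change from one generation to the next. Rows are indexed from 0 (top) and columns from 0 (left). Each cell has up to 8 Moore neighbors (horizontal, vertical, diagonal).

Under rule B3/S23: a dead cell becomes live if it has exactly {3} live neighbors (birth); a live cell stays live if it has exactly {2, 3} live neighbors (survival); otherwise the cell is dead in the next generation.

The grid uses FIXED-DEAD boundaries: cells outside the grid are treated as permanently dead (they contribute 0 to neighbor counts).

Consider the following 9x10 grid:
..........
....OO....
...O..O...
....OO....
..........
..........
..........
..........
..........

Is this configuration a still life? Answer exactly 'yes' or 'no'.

Answer: yes

Derivation:
Compute generation 1 and compare to generation 0 (given above):
Generation 1:
..........
....OO....
...O..O...
....OO....
..........
..........
..........
..........
..........
The grids are IDENTICAL -> still life.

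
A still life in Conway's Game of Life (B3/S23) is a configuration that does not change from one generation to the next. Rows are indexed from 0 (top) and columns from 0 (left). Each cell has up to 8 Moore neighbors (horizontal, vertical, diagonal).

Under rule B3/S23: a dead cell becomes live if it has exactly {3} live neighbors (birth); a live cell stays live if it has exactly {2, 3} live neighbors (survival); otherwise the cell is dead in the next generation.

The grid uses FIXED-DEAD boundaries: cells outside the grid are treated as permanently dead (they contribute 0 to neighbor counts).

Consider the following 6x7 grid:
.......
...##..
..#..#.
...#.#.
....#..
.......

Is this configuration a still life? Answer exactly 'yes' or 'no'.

Answer: yes

Derivation:
Compute generation 1 and compare to generation 0 (given above):
Generation 1:
.......
...##..
..#..#.
...#.#.
....#..
.......
The grids are IDENTICAL -> still life.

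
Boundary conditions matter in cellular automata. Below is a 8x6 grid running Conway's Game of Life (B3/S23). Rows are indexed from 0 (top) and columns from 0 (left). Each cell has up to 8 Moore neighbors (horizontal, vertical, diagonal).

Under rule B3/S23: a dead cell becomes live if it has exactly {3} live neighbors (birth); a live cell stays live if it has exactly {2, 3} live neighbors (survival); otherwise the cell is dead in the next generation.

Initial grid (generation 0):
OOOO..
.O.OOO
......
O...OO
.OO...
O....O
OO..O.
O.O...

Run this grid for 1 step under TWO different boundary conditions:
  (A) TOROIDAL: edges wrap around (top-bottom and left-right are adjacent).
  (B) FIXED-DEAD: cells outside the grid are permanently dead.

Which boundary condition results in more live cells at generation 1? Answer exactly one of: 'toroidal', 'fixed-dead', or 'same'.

Answer: fixed-dead

Derivation:
Under TOROIDAL boundary, generation 1:
......
.O.OOO
...O..
OO...O
.O..O.
..O..O
......
......
Population = 12

Under FIXED-DEAD boundary, generation 1:
OO.O..
OO.OO.
...O..
.O....
OO..OO
O.O...
O.....
O.....
Population = 17

Comparison: toroidal=12, fixed-dead=17 -> fixed-dead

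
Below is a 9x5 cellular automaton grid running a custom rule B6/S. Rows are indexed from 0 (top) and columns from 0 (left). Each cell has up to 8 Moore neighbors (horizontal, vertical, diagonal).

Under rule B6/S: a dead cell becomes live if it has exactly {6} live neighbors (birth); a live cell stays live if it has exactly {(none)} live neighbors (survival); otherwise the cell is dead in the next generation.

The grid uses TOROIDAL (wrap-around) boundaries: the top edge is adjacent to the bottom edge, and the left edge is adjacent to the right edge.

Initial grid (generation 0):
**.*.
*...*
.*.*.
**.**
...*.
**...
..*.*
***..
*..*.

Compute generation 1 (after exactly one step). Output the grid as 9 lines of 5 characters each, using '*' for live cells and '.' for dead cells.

Simulating step by step:
Generation 0 (given above): 21 live cells
Generation 1: 5 live cells
(generation 1 grid is the final answer)

Answer: ....*
.....
*...*
.....
.....
.....
.*...
.....
.*...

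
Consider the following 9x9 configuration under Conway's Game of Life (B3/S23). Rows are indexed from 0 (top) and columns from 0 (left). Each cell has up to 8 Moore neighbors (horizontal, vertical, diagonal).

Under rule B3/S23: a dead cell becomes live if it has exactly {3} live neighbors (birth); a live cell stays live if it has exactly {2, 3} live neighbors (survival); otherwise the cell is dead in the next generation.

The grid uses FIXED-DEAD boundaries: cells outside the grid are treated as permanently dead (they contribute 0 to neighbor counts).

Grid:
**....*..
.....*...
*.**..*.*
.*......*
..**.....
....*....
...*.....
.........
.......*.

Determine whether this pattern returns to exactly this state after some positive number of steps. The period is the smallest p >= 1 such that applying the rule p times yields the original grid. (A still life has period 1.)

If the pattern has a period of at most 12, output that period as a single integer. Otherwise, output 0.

Simulating and comparing each generation to the original:
Gen 0 (original, given above): 16 live cells
Gen 1: 14 live cells, differs from original
Gen 2: 14 live cells, differs from original
Gen 3: 17 live cells, differs from original
Gen 4: 21 live cells, differs from original
Gen 5: 20 live cells, differs from original
Gen 6: 24 live cells, differs from original
Gen 7: 27 live cells, differs from original
Gen 8: 18 live cells, differs from original
Gen 9: 17 live cells, differs from original
Gen 10: 15 live cells, differs from original
Gen 11: 16 live cells, differs from original
Gen 12: 18 live cells, differs from original
No period found within 12 steps.

Answer: 0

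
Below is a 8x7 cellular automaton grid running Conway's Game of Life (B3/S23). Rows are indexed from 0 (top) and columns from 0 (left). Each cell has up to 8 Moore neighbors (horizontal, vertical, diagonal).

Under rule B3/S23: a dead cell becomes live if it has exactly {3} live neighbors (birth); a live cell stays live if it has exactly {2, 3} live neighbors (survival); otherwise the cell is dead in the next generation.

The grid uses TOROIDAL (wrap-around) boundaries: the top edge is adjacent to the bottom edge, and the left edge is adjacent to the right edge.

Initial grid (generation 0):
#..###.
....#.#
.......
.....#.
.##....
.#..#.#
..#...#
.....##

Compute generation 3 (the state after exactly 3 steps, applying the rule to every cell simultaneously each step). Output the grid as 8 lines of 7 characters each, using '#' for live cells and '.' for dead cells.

Simulating step by step:
Generation 0 (given above): 16 live cells
Generation 1: 16 live cells
#..#...
...##.#
.....#.
.......
###..#.
.#.#.#.
......#
#..#...
Generation 2: 26 live cells
#.##..#
...####
....##.
.#....#
###.#.#
.#..##.
#.#.#.#
#.....#
Generation 3: 20 live cells
(generation 3 grid is the final answer)

Answer: .###...
#.#....
#..#...
.####.#
..###.#
....#..
...##..
..#....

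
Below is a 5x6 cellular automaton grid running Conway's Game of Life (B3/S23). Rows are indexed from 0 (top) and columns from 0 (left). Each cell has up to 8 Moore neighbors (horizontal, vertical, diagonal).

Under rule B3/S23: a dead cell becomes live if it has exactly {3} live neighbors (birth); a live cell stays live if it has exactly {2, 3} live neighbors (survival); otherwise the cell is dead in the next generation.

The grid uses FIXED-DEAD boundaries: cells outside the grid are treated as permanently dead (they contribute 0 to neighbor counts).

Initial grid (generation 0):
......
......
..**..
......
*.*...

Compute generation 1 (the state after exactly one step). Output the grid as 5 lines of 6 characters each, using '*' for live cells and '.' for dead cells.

Simulating step by step:
Generation 0 (given above): 4 live cells
Generation 1: 3 live cells
(generation 1 grid is the final answer)

Answer: ......
......
......
.***..
......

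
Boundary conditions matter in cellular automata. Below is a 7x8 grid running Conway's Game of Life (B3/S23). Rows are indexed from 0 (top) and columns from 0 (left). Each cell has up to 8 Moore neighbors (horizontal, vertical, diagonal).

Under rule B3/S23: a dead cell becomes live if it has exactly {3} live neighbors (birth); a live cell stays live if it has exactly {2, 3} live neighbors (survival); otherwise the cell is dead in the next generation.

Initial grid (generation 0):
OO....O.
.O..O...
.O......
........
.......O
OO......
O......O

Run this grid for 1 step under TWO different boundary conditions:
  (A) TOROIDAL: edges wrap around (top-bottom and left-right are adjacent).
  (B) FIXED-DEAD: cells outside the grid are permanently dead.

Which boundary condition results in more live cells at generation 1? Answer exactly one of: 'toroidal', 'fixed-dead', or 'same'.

Under TOROIDAL boundary, generation 1:
.O......
.OO.....
........
........
O.......
.O......
........
Population = 5

Under FIXED-DEAD boundary, generation 1:
OO......
.OO.....
........
........
........
OO......
OO......
Population = 8

Comparison: toroidal=5, fixed-dead=8 -> fixed-dead

Answer: fixed-dead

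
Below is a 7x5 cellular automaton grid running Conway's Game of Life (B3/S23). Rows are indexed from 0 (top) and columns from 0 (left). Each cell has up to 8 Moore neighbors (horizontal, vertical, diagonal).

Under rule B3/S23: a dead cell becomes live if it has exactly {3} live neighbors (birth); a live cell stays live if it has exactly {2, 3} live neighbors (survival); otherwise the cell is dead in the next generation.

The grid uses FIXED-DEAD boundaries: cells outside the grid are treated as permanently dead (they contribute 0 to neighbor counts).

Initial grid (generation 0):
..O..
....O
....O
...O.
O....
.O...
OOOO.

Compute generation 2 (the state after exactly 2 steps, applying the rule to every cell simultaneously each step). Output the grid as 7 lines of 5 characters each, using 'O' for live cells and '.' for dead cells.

Simulating step by step:
Generation 0 (given above): 10 live cells
Generation 1: 6 live cells
.....
...O.
...OO
.....
.....
.....
OOO..
Generation 2: 6 live cells
(generation 2 grid is the final answer)

Answer: .....
...OO
...OO
.....
.....
.O...
.O...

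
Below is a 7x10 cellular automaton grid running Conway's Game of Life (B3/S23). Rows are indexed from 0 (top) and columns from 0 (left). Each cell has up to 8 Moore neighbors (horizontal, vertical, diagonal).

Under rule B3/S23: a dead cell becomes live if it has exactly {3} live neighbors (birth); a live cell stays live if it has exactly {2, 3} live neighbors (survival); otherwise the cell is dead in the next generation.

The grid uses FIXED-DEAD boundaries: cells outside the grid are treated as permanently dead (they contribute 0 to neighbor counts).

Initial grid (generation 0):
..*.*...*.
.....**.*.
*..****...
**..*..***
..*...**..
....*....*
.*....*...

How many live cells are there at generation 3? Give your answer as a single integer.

Simulating step by step:
Generation 0 (given above): 24 live cells
Generation 1: 21 live cells
.....*.*..
......*...
**.*.....*
***.*...*.
.*.*.***.*
.....***..
..........
Generation 2: 18 live cells
......*...
......*...
*..*......
....******
**.*......
....**.**.
......*...
Generation 3: 20 live cells
..........
..........
....*...*.
*********.
...*.....*
....****..
.....***..
Population at generation 3: 20

Answer: 20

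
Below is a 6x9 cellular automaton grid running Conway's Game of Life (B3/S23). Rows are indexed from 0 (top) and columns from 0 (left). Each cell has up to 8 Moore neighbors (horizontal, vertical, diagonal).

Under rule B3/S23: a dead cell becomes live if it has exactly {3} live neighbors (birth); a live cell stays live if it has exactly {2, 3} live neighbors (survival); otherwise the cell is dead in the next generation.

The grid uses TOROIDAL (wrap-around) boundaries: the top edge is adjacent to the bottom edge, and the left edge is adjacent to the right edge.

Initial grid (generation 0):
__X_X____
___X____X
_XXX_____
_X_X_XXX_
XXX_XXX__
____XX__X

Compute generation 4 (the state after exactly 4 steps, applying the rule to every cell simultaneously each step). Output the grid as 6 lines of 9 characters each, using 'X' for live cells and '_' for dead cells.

Answer: _________
_______X_
_________
_XXX_____
_XXX__X__
_____XXXX

Derivation:
Simulating step by step:
Generation 0 (given above): 21 live cells
Generation 1: 17 live cells
____XX___
_X__X____
XX_X__XX_
_______X_
XXX_____X
X_X___X__
Generation 2: 27 live cells
_X_XXX___
XXXXX_X__
XXX___XXX
______XX_
X_X____XX
X_XX_X__X
Generation 3: 10 live cells
______X_X
______X__
_________
__X______
X_XX_____
_____XXX_
Generation 4: 12 live cells
(generation 4 grid is the final answer)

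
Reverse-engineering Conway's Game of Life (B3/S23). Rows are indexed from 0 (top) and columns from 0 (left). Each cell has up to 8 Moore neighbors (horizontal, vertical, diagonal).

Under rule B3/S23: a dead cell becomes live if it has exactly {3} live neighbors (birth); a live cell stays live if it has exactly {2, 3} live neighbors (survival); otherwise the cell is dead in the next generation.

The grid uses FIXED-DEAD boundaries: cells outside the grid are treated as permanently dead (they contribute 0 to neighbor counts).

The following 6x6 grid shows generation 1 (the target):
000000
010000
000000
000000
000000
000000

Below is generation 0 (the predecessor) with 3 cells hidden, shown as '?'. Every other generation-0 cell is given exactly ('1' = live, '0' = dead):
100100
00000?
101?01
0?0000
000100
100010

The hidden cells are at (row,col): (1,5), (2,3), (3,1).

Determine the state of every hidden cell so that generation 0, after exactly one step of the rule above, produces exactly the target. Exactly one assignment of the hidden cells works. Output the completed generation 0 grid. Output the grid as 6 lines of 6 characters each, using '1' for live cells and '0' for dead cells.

Answer: 100100
000000
101001
000000
000100
100010

Derivation:
Hidden generation-0 cells (in order): (1,5), (2,3), (3,1).
A hidden cell only influences target cells in its own 3x3 neighborhood. Try each of the 2^3 = 8 assignments, step the completed generation 0 forward once under B3/S23, and compare with the target:
  (1,5)=0 (2,3)=0 (3,1)=0 -> step reproduces the target at every cell -> ACCEPT
  (1,5)=0 (2,3)=0 (3,1)=1 -> step gives (2,1)='1' but target has '0' -> reject
  (1,5)=0 (2,3)=1 (3,1)=0 -> step gives (1,2)='1' but target has '0' -> reject
  (1,5)=0 (2,3)=1 (3,1)=1 -> step gives (1,2)='1' but target has '0' -> reject
  (1,5)=1 (2,3)=0 (3,1)=0 -> step gives (1,4)='1' but target has '0' -> reject
  (1,5)=1 (2,3)=0 (3,1)=1 -> step gives (1,4)='1' but target has '0' -> reject
  (1,5)=1 (2,3)=1 (3,1)=0 -> step gives (1,2)='1' but target has '0' -> reject
  (1,5)=1 (2,3)=1 (3,1)=1 -> step gives (1,2)='1' but target has '0' -> reject
Unique solution: (1,5)=dead, (2,3)=dead, (3,1)=dead.
Check: live-neighbor counts of every cell in the completed generation 0:
011010
232221
020110
122221
111121
011211
Applying B3/S23 to generation 0 with these counts gives:
000000
010000
000000
000000
000000
000000
which matches the target exactly.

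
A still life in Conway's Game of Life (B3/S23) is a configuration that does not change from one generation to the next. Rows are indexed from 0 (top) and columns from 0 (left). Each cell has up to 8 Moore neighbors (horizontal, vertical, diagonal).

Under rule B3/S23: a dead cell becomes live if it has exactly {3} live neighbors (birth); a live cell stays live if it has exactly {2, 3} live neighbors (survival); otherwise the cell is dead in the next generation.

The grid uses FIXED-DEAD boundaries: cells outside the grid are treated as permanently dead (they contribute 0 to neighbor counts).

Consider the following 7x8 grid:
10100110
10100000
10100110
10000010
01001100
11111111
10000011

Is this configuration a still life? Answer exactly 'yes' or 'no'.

Answer: no

Derivation:
Compute generation 1 and compare to generation 0 (given above):
Generation 1:
00000000
10110000
10000110
10001010
00000001
10110001
10111001
Cell (0,0) differs: gen0=1 vs gen1=0 -> NOT a still life.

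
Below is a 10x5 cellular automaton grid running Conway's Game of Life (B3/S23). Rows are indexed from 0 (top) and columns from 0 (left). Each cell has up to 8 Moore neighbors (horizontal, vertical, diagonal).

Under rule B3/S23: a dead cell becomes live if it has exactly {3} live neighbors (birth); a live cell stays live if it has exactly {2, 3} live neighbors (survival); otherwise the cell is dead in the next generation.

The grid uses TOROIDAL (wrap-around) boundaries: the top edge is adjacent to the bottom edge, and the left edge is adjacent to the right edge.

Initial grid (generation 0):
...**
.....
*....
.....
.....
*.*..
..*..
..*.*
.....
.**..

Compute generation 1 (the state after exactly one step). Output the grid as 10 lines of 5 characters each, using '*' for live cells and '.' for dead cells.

Simulating step by step:
Generation 0 (given above): 10 live cells
Generation 1: 11 live cells
(generation 1 grid is the final answer)

Answer: ..**.
....*
.....
.....
.....
.*...
..*..
...*.
.***.
..**.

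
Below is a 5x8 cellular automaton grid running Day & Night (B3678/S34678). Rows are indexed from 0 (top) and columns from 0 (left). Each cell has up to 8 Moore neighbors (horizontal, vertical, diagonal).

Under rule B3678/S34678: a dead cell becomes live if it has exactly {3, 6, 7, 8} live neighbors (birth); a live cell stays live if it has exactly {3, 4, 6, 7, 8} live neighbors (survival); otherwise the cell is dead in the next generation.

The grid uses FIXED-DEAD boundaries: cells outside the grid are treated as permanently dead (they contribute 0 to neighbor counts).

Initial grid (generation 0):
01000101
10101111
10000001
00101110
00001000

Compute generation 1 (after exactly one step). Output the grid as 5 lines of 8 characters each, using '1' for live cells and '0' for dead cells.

Answer: 00001100
00000101
00000111
00010100
00010000

Derivation:
Simulating step by step:
Generation 0 (given above): 16 live cells
Generation 1: 10 live cells
(generation 1 grid is the final answer)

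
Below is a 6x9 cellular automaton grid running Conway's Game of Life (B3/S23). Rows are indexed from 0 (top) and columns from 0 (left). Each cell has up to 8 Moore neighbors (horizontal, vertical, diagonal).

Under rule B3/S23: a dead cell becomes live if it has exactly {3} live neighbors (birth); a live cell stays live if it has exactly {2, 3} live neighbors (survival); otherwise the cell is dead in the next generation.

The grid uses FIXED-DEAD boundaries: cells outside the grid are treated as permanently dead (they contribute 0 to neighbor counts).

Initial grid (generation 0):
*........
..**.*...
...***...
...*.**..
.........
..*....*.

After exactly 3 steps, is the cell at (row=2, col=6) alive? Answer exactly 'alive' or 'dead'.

Answer: alive

Derivation:
Simulating step by step:
Generation 0 (given above): 12 live cells
Generation 1: 7 live cells
.........
..**.*...
.........
...*.**..
......*..
.........
Generation 2: 8 live cells
.........
.........
..**.**..
.....**..
.....**..
.........
Generation 3: 6 live cells
.........
.........
....***..
.......*.
.....**..
.........

Cell (2,6) at generation 3: 1 -> alive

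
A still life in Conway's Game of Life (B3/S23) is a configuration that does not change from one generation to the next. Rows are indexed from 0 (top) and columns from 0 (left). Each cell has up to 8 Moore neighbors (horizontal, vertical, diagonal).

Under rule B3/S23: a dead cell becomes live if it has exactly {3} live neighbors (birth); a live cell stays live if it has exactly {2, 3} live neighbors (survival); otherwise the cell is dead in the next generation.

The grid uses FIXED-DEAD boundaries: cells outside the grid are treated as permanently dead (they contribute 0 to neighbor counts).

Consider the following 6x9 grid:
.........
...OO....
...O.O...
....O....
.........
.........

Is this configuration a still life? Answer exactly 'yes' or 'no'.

Compute generation 1 and compare to generation 0 (given above):
Generation 1:
.........
...OO....
...O.O...
....O....
.........
.........
The grids are IDENTICAL -> still life.

Answer: yes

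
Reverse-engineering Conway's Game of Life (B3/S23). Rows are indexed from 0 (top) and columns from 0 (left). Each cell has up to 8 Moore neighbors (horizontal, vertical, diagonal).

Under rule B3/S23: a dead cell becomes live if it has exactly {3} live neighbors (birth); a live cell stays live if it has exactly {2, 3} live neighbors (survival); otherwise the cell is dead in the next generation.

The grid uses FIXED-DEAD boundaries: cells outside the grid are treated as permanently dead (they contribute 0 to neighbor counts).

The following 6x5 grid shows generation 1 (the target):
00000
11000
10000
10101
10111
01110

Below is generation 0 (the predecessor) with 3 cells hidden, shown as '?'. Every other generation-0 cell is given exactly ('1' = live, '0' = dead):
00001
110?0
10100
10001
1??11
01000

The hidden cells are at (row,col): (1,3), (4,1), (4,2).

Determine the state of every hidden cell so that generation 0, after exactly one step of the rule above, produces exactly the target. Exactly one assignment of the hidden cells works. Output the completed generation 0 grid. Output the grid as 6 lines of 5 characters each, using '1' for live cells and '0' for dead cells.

Hidden generation-0 cells (in order): (1,3), (4,1), (4,2).
A hidden cell only influences target cells in its own 3x3 neighborhood. Try each of the 2^3 = 8 assignments, step the completed generation 0 forward once under B3/S23, and compare with the target:
  (1,3)=0 (4,1)=0 (4,2)=0 -> step gives (3,2)='0' but target has '1' -> reject
  (1,3)=0 (4,1)=0 (4,2)=1 -> step reproduces the target at every cell -> ACCEPT
  (1,3)=0 (4,1)=1 (4,2)=0 -> step gives (4,1)='1' but target has '0' -> reject
  (1,3)=0 (4,1)=1 (4,2)=1 -> step gives (3,2)='0' but target has '1' -> reject
  (1,3)=1 (4,1)=0 (4,2)=0 -> step gives (1,2)='1' but target has '0' -> reject
  (1,3)=1 (4,1)=0 (4,2)=1 -> step gives (1,2)='1' but target has '0' -> reject
  (1,3)=1 (4,1)=1 (4,2)=0 -> step gives (1,2)='1' but target has '0' -> reject
  (1,3)=1 (4,1)=1 (4,2)=1 -> step gives (1,2)='1' but target has '0' -> reject
Unique solution: (1,3)=dead, (4,1)=dead, (4,2)=live.
Check: live-neighbor counts of every cell in the completed generation 0:
22110
23221
35121
25352
24232
22332
Applying B3/S23 to generation 0 with these counts gives:
00000
11000
10000
10101
10111
01110
which matches the target exactly.

Answer: 00001
11000
10100
10001
10111
01000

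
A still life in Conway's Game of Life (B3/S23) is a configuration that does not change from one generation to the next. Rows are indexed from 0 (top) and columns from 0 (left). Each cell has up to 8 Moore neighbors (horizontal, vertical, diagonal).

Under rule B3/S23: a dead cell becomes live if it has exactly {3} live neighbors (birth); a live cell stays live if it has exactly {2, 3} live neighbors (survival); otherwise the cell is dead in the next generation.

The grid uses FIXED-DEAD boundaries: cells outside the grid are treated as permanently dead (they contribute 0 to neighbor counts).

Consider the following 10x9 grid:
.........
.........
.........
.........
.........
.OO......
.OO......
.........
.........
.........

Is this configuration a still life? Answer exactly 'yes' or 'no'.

Answer: yes

Derivation:
Compute generation 1 and compare to generation 0 (given above):
Generation 1:
.........
.........
.........
.........
.........
.OO......
.OO......
.........
.........
.........
The grids are IDENTICAL -> still life.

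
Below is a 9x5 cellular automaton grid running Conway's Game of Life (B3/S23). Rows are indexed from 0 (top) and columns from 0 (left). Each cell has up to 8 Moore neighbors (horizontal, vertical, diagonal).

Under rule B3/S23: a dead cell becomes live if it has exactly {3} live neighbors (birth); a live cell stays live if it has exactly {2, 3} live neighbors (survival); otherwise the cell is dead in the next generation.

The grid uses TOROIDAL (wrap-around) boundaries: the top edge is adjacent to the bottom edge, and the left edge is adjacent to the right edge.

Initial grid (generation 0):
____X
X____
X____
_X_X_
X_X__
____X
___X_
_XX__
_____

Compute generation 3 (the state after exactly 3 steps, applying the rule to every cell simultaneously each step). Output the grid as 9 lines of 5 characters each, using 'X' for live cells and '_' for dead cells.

Simulating step by step:
Generation 0 (given above): 11 live cells
Generation 1: 19 live cells
_____
X___X
XX__X
XXX_X
XXXXX
___XX
__XX_
__X__
_____
Generation 2: 7 live cells
_____
_X__X
__X__
_____
_____
_____
__X_X
__XX_
_____
Generation 3: 3 live cells
(generation 3 grid is the final answer)

Answer: _____
_____
_____
_____
_____
_____
__X__
__XX_
_____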